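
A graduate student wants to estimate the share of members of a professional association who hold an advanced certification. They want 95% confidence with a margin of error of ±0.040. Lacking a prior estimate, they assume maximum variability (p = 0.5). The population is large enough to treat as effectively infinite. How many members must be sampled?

For 95% confidence, z = 1.960.
With p = 0.5, p(1−p) = 0.25.
n = z²·p(1−p)/E² = 1.960² × 0.2500 / 0.040² = 3.8416 × 0.2500 / 0.001600 ≈ 600.25.
Rounding up gives n = 601.

601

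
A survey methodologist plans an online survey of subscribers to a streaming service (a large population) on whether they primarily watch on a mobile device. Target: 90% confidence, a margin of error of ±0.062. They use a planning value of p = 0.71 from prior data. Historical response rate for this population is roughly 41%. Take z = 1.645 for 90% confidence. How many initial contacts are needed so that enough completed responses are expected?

Completed interviews needed: n₀ = 1.645² × 0.2059 / 0.062² ≈ 144.95 → 145.
At a 41% response rate, contacts needed = 145 / 0.41 ≈ 353.66 → 354.

354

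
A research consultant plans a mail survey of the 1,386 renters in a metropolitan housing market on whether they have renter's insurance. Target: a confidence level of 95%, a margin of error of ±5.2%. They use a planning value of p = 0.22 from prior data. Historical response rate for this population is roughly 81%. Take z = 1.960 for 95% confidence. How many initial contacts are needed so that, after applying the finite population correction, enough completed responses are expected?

257

Completed interviews needed (unadjusted): n₀ = 1.960² × 0.1716 / 0.052² ≈ 243.79 → 244.
FPC for N = 1,386: n = 244 / (1 + 243/1386) = 244 / 1.1753 ≈ 207.60 → 208.
At an 81% response rate, contacts needed = 208 / 0.81 ≈ 256.79 → 257.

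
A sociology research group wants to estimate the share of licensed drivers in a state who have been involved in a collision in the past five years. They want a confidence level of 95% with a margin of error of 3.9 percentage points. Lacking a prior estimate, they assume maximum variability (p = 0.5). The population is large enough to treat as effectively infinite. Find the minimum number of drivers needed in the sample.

632

For 95% confidence, z = 1.960.
With p = 0.5, p(1−p) = 0.25.
n = z²·p(1−p)/E² = 1.960² × 0.2500 / 0.039² = 3.8416 × 0.2500 / 0.001521 ≈ 631.43.
Rounding up gives n = 632.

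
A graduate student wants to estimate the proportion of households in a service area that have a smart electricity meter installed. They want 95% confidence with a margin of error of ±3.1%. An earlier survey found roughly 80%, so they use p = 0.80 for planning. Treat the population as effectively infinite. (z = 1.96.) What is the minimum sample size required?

With p = 0.80, p(1−p) = 0.1600.
n = z²·p(1−p)/E² = 1.96² × 0.1600 / 0.031² = 3.8416 × 0.1600 / 0.000961 ≈ 639.60.
Rounding up gives n = 640.

640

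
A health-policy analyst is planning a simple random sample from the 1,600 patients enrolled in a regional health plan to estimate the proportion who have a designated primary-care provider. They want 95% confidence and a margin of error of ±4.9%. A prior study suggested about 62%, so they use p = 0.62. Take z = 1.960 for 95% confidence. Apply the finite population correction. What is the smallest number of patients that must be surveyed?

306

Unadjusted: n₀ = 1.960² × 0.62 × 0.38 / 0.049² ≈ 376.96, so n₀ = 377.
Finite population correction with N = 1,600: n = n₀ / (1 + (n₀−1)/N) = 377 / (1 + 376/1600) = 377 / 1.2350 ≈ 305.26.
Rounding up, n = 306.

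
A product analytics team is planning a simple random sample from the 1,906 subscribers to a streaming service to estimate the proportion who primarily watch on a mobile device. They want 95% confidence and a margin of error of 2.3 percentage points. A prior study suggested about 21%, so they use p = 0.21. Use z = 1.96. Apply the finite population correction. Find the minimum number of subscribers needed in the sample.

739

Unadjusted: n₀ = 1.96² × 0.21 × 0.79 / 0.023² ≈ 1204.77, so n₀ = 1205.
Finite population correction with N = 1,906: n = n₀ / (1 + (n₀−1)/N) = 1205 / (1 + 1204/1906) = 1205 / 1.6317 ≈ 738.50.
Rounding up, n = 739.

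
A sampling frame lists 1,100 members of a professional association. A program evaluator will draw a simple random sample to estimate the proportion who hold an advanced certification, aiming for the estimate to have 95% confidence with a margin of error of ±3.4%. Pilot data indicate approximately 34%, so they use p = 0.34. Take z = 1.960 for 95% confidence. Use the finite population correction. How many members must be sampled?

Unadjusted: n₀ = 1.960² × 0.34 × 0.66 / 0.034² ≈ 745.72, so n₀ = 746.
Finite population correction with N = 1,100: n = n₀ / (1 + (n₀−1)/N) = 746 / (1 + 745/1100) = 746 / 1.6773 ≈ 444.77.
Rounding up, n = 445.

445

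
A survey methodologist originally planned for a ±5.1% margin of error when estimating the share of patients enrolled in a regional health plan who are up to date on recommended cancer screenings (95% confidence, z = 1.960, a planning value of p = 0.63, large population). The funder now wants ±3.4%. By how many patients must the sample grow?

430

At ±5.1%: n = 1.960² × 0.2331 / 0.051² ≈ 344.28 → 345.
At ±3.4%: n = 1.960² × 0.2331 / 0.034² ≈ 774.63 → 775.
Additional respondents: 775 − 345 = 430.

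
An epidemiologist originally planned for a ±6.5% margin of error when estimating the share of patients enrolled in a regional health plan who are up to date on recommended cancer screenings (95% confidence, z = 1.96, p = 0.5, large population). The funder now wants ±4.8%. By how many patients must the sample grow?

189

At ±6.5%: n = 1.96² × 0.2500 / 0.065² ≈ 227.31 → 228.
At ±4.8%: n = 1.96² × 0.2500 / 0.048² ≈ 416.84 → 417.
Additional respondents: 417 − 228 = 189.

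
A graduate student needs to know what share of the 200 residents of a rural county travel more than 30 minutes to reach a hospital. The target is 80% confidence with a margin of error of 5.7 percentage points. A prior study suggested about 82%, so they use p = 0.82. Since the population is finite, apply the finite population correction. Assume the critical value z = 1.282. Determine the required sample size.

Unadjusted: n₀ = 1.282² × 0.82 × 0.18 / 0.057² ≈ 74.66, so n₀ = 75.
Finite population correction with N = 200: n = n₀ / (1 + (n₀−1)/N) = 75 / (1 + 74/200) = 75 / 1.3700 ≈ 54.74.
Rounding up, n = 55.

55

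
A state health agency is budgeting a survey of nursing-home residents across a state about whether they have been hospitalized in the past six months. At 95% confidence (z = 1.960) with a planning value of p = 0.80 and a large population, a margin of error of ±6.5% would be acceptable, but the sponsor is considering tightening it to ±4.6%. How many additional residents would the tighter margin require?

At ±6.5%: n = 1.960² × 0.1600 / 0.065² ≈ 145.48 → 146.
At ±4.6%: n = 1.960² × 0.1600 / 0.046² ≈ 290.48 → 291.
Additional respondents: 291 − 146 = 145.

145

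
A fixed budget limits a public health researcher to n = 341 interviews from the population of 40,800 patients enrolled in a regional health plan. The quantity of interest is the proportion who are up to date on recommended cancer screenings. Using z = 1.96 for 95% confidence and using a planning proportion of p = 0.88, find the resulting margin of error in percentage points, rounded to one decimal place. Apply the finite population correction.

Finite-population factor: (N−n)/(N−1) = (40800−341)/(40800−1) = 0.9917.
SE(p̂) = √[p(1−p)/n · (N−n)/(N−1)] = √[0.1056/341 × 0.9917] = 0.01752.
E = z × SE = 1.96 × 0.01752 = 0.03435 ≈ 3.4 percentage points.

3.4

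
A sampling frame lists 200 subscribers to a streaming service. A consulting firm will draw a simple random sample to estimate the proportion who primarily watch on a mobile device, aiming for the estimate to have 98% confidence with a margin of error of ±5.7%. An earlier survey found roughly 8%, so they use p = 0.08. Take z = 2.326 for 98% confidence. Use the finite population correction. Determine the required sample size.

77

Unadjusted: n₀ = 2.326² × 0.08 × 0.92 / 0.057² ≈ 122.56, so n₀ = 123.
Finite population correction with N = 200: n = n₀ / (1 + (n₀−1)/N) = 123 / (1 + 122/200) = 123 / 1.6100 ≈ 76.40.
Rounding up, n = 77.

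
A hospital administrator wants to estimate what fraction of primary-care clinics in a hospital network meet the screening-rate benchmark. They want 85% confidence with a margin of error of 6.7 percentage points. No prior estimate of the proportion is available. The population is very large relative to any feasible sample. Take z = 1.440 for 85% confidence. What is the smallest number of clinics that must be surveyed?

With no prior estimate, use p = 0.5, giving p(1−p) = 0.25.
n = z²·p(1−p)/E² = 1.440² × 0.2500 / 0.067² = 2.0736 × 0.2500 / 0.004489 ≈ 115.48.
Rounding up gives n = 116.

116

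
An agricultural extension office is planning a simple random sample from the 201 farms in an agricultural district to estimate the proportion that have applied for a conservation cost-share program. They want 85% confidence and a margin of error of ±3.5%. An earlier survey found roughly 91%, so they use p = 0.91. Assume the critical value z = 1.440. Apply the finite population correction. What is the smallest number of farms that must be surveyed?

Unadjusted: n₀ = 1.440² × 0.91 × 0.09 / 0.035² ≈ 138.63, so n₀ = 139.
Finite population correction with N = 201: n = n₀ / (1 + (n₀−1)/N) = 139 / (1 + 138/201) = 139 / 1.6866 ≈ 82.42.
Rounding up, n = 83.

83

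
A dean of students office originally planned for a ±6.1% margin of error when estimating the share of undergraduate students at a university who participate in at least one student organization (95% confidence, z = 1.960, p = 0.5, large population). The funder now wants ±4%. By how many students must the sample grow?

At ±6.1%: n = 1.960² × 0.2500 / 0.061² ≈ 258.10 → 259.
At ±4%: n = 1.960² × 0.2500 / 0.040² ≈ 600.25 → 601.
Additional respondents: 601 − 259 = 342.

342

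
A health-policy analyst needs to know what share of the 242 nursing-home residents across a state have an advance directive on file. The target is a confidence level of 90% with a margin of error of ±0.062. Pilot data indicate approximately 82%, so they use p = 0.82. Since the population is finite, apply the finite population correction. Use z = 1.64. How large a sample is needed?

Unadjusted: n₀ = 1.64² × 0.82 × 0.18 / 0.062² ≈ 103.27, so n₀ = 104.
Finite population correction with N = 242: n = n₀ / (1 + (n₀−1)/N) = 104 / (1 + 103/242) = 104 / 1.4256 ≈ 72.95.
Rounding up, n = 73.

73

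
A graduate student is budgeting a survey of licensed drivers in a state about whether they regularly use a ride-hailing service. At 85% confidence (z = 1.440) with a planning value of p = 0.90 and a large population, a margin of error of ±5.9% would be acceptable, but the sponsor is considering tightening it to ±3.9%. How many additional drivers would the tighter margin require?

At ±5.9%: n = 1.440² × 0.0900 / 0.059² ≈ 53.61 → 54.
At ±3.9%: n = 1.440² × 0.0900 / 0.039² ≈ 122.70 → 123.
Additional respondents: 123 − 54 = 69.

69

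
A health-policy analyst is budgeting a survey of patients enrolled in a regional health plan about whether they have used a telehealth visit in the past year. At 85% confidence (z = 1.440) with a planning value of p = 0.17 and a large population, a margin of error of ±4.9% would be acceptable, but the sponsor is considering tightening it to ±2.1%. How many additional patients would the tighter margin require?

At ±4.9%: n = 1.440² × 0.1411 / 0.049² ≈ 121.86 → 122.
At ±2.1%: n = 1.440² × 0.1411 / 0.021² ≈ 663.46 → 664.
Additional respondents: 664 − 122 = 542.

542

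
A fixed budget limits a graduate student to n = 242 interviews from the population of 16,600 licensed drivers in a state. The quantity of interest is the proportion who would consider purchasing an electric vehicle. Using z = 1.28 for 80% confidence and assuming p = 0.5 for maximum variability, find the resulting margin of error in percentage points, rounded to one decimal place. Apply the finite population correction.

4.1

Finite-population factor: (N−n)/(N−1) = (16600−242)/(16600−1) = 0.9855.
SE(p̂) = √[p(1−p)/n · (N−n)/(N−1)] = √[0.2500/242 × 0.9855] = 0.03191.
E = z × SE = 1.28 × 0.03191 = 0.04084 ≈ 4.1 percentage points.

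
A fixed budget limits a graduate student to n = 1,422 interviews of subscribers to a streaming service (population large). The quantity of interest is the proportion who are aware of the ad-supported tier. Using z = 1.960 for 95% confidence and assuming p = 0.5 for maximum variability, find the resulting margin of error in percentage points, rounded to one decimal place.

SE(p̂) = √[p(1−p)/n] = √[0.2500/1422] = 0.01326.
E = z × SE = 1.960 × 0.01326 = 0.02599, or 2.6 percentage points.

2.6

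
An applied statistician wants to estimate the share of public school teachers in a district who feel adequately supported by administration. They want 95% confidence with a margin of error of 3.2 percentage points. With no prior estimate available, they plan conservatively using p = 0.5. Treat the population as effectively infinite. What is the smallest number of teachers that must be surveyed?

938

For 95% confidence, z = 1.960.
With p = 0.5, p(1−p) = 0.25.
n = z²·p(1−p)/E² = 1.960² × 0.2500 / 0.032² = 3.8416 × 0.2500 / 0.001024 ≈ 937.89.
Rounding up gives n = 938.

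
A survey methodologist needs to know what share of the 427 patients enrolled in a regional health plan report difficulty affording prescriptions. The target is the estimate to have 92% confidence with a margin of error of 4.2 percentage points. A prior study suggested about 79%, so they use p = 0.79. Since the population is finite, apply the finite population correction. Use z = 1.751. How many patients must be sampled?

173

Unadjusted: n₀ = 1.751² × 0.79 × 0.21 / 0.042² ≈ 288.35, so n₀ = 289.
Finite population correction with N = 427: n = n₀ / (1 + (n₀−1)/N) = 289 / (1 + 288/427) = 289 / 1.6745 ≈ 172.59.
Rounding up, n = 173.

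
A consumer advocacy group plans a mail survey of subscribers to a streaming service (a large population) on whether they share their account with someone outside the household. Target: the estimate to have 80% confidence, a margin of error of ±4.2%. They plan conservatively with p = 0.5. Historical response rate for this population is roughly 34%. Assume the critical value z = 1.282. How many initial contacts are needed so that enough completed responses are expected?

Completed interviews needed: n₀ = 1.282² × 0.2500 / 0.042² ≈ 232.93 → 233.
At a 34% response rate, contacts needed = 233 / 0.34 ≈ 685.29 → 686.

686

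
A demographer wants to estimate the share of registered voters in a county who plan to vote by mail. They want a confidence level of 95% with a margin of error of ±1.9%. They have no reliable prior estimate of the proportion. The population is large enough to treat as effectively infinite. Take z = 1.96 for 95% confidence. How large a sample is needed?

With no prior estimate, use p = 0.5, giving p(1−p) = 0.25.
n = z²·p(1−p)/E² = 1.96² × 0.2500 / 0.019² = 3.8416 × 0.2500 / 0.000361 ≈ 2660.39.
Rounding up gives n = 2661.

2661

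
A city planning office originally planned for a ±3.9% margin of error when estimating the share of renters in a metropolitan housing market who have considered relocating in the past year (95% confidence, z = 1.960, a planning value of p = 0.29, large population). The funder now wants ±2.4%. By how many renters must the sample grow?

853

At ±3.9%: n = 1.960² × 0.2059 / 0.039² ≈ 520.04 → 521.
At ±2.4%: n = 1.960² × 0.2059 / 0.024² ≈ 1373.24 → 1374.
Additional respondents: 1374 − 521 = 853.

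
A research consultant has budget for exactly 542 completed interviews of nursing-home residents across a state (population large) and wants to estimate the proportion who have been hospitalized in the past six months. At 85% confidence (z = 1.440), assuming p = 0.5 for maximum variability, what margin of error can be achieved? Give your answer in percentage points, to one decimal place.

SE(p̂) = √[p(1−p)/n] = √[0.2500/542] = 0.02148.
E = z × SE = 1.440 × 0.02148 = 0.03093, or 3.1 percentage points.

3.1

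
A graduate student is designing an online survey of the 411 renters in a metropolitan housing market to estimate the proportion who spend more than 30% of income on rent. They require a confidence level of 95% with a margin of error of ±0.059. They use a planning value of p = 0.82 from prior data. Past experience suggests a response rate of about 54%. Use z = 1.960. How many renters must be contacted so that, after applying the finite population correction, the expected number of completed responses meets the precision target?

Completed interviews needed (unadjusted): n₀ = 1.960² × 0.1476 / 0.059² ≈ 162.89 → 163.
FPC for N = 411: n = 163 / (1 + 162/411) = 163 / 1.3942 ≈ 116.92 → 117.
At a 54% response rate, contacts needed = 117 / 0.54 ≈ 216.67 → 217.

217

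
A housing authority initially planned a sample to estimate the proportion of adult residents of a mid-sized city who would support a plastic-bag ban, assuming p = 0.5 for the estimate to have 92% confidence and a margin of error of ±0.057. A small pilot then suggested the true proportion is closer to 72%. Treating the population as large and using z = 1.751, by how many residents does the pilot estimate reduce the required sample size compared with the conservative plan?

45

Conservative (p = 0.5): n = 1.751² × 0.25 / 0.057² ≈ 235.92 → 236.
Using p = 0.72: p(1−p) = 0.2016, so n = 1.751² × 0.2016 / 0.057² ≈ 190.24 → 191.
Reduction: 236 − 191 = 45.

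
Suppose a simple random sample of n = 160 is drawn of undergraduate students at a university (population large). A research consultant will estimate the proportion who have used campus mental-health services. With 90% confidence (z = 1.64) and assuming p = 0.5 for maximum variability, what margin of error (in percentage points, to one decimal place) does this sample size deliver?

SE(p̂) = √[p(1−p)/n] = √[0.2500/160] = 0.03953.
E = z × SE = 1.64 × 0.03953 = 0.06483, or 6.5 percentage points.

6.5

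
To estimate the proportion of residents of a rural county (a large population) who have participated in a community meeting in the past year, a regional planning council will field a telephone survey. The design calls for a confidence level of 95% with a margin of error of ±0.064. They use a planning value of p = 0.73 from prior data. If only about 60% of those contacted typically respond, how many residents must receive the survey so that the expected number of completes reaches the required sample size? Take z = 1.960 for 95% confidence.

309

Completed interviews needed: n₀ = 1.960² × 0.1971 / 0.064² ≈ 184.86 → 185.
At a 60% response rate, contacts needed = 185 / 0.60 ≈ 308.33 → 309.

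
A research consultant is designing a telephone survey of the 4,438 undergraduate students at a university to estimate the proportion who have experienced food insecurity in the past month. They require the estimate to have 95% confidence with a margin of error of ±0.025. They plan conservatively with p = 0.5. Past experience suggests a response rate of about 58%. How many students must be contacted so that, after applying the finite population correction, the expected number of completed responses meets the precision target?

1969

For 95% confidence, z = 1.96.
Completed interviews needed (unadjusted): n₀ = 1.96² × 0.2500 / 0.025² ≈ 1536.64 → 1537.
FPC for N = 4,438: n = 1537 / (1 + 1536/4438) = 1537 / 1.3461 ≈ 1141.82 → 1142.
At a 58% response rate, contacts needed = 1142 / 0.58 ≈ 1968.97 → 1969.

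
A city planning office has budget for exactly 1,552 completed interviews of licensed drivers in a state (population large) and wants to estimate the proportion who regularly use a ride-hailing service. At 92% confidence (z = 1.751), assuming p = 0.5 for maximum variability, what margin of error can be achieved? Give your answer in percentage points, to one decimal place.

2.2

SE(p̂) = √[p(1−p)/n] = √[0.2500/1552] = 0.01269.
E = z × SE = 1.751 × 0.01269 = 0.02222, or 2.2 percentage points.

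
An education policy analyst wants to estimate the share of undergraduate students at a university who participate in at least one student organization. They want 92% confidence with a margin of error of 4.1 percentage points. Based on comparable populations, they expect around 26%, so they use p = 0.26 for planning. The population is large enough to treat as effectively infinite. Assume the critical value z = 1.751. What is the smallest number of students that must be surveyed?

351

With p = 0.26, p(1−p) = 0.1924.
n = z²·p(1−p)/E² = 1.751² × 0.1924 / 0.041² = 3.0660 × 0.1924 / 0.001681 ≈ 350.92.
Rounding up gives n = 351.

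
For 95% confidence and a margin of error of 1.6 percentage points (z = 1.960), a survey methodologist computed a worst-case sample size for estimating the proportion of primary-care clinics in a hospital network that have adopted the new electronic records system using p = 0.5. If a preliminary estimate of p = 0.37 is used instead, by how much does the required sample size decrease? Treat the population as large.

254

Conservative (p = 0.5): n = 1.960² × 0.25 / 0.016² ≈ 3751.56 → 3752.
Using p = 0.37: p(1−p) = 0.2331, so n = 1.960² × 0.2331 / 0.016² ≈ 3497.96 → 3498.
Reduction: 3752 − 3498 = 254.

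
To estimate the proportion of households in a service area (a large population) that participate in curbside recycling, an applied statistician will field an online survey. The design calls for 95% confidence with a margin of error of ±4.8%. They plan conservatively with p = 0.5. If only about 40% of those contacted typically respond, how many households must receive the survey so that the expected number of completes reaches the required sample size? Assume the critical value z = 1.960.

Completed interviews needed: n₀ = 1.960² × 0.2500 / 0.048² ≈ 416.84 → 417.
At a 40% response rate, contacts needed = 417 / 0.40 ≈ 1042.50 → 1043.

1043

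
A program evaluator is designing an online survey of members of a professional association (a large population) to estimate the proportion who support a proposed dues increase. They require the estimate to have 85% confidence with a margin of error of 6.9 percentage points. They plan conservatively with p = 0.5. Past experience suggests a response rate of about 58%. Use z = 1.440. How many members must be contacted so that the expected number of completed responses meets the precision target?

188

Completed interviews needed: n₀ = 1.440² × 0.2500 / 0.069² ≈ 108.88 → 109.
At a 58% response rate, contacts needed = 109 / 0.58 ≈ 187.93 → 188.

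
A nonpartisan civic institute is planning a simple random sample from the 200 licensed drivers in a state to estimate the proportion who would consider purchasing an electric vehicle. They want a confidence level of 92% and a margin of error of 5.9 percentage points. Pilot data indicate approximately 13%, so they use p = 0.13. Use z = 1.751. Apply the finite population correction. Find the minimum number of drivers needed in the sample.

Unadjusted: n₀ = 1.751² × 0.13 × 0.87 / 0.059² ≈ 99.62, so n₀ = 100.
Finite population correction with N = 200: n = n₀ / (1 + (n₀−1)/N) = 100 / (1 + 99/200) = 100 / 1.4950 ≈ 66.89.
Rounding up, n = 67.

67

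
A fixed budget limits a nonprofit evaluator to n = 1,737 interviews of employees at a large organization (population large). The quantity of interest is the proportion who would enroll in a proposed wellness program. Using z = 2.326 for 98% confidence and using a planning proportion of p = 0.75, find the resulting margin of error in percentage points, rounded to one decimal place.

2.4

SE(p̂) = √[p(1−p)/n] = √[0.1875/1737] = 0.01039.
E = z × SE = 2.326 × 0.01039 = 0.02417, or 2.4 percentage points.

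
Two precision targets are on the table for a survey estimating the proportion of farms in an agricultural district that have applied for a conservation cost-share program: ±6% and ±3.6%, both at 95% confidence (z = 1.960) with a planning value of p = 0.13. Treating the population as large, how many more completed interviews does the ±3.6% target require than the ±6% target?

215

At ±6%: n = 1.960² × 0.1131 / 0.060² ≈ 120.69 → 121.
At ±3.6%: n = 1.960² × 0.1131 / 0.036² ≈ 335.25 → 336.
Additional respondents: 336 − 121 = 215.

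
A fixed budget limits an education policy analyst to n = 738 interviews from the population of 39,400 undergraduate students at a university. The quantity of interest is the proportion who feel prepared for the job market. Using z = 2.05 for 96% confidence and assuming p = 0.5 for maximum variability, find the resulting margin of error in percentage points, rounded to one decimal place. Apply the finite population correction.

3.7

Finite-population factor: (N−n)/(N−1) = (39400−738)/(39400−1) = 0.9813.
SE(p̂) = √[p(1−p)/n · (N−n)/(N−1)] = √[0.2500/738 × 0.9813] = 0.01823.
E = z × SE = 2.05 × 0.01823 = 0.03738 ≈ 3.7 percentage points.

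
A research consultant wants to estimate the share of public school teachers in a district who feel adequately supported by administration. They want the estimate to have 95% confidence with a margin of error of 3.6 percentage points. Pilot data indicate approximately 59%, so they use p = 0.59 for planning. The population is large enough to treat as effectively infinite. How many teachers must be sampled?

For 95% confidence, z = 1.96.
With p = 0.59, p(1−p) = 0.2419.
n = z²·p(1−p)/E² = 1.96² × 0.2419 / 0.036² = 3.8416 × 0.2419 / 0.001296 ≈ 717.04.
Rounding up gives n = 718.

718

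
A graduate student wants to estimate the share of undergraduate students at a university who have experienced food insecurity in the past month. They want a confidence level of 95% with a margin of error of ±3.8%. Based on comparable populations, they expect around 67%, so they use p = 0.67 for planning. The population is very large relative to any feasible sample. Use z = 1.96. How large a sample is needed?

589

With p = 0.67, p(1−p) = 0.2211.
n = z²·p(1−p)/E² = 1.96² × 0.2211 / 0.038² = 3.8416 × 0.2211 / 0.001444 ≈ 588.21.
Rounding up gives n = 589.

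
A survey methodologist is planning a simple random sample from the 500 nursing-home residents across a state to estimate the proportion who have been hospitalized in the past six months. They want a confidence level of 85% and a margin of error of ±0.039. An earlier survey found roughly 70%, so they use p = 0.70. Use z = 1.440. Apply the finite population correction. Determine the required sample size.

183

Unadjusted: n₀ = 1.440² × 0.70 × 0.30 / 0.039² ≈ 286.30, so n₀ = 287.
Finite population correction with N = 500: n = n₀ / (1 + (n₀−1)/N) = 287 / (1 + 286/500) = 287 / 1.5720 ≈ 182.57.
Rounding up, n = 183.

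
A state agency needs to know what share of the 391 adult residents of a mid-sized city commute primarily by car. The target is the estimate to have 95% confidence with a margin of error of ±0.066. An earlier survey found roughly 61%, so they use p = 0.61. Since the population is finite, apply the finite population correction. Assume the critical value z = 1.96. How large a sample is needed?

Unadjusted: n₀ = 1.96² × 0.61 × 0.39 / 0.066² ≈ 209.81, so n₀ = 210.
Finite population correction with N = 391: n = n₀ / (1 + (n₀−1)/N) = 210 / (1 + 209/391) = 210 / 1.5345 ≈ 136.85.
Rounding up, n = 137.

137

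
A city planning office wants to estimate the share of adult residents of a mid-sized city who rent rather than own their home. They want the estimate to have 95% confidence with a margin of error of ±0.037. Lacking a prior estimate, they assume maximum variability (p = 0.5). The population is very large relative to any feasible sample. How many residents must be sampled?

For 95% confidence, z = 1.960.
With p = 0.5, p(1−p) = 0.25.
n = z²·p(1−p)/E² = 1.960² × 0.2500 / 0.037² = 3.8416 × 0.2500 / 0.001369 ≈ 701.53.
Rounding up gives n = 702.

702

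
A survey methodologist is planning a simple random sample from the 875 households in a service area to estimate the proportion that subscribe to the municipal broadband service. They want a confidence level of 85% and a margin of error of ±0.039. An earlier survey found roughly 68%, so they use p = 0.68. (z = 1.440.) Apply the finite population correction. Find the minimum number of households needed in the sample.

Unadjusted: n₀ = 1.440² × 0.68 × 0.32 / 0.039² ≈ 296.66, so n₀ = 297.
Finite population correction with N = 875: n = n₀ / (1 + (n₀−1)/N) = 297 / (1 + 296/875) = 297 / 1.3383 ≈ 221.93.
Rounding up, n = 222.

222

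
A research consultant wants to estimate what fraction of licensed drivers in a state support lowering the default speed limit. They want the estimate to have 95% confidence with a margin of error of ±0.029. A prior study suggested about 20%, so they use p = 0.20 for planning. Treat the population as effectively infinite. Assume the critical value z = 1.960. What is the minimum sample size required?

With p = 0.20, p(1−p) = 0.1600.
n = z²·p(1−p)/E² = 1.960² × 0.1600 / 0.029² = 3.8416 × 0.1600 / 0.000841 ≈ 730.86.
Rounding up gives n = 731.

731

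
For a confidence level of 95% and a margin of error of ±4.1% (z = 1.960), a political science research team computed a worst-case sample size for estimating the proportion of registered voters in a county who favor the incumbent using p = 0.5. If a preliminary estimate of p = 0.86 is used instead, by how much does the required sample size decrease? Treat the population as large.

296

Conservative (p = 0.5): n = 1.960² × 0.25 / 0.041² ≈ 571.33 → 572.
Using p = 0.86: p(1−p) = 0.1204, so n = 1.960² × 0.1204 / 0.041² ≈ 275.15 → 276.
Reduction: 572 − 276 = 296.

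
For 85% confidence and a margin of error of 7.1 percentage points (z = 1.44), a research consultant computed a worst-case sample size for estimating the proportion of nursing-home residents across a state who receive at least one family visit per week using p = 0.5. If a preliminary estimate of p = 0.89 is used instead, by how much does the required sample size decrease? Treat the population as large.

62

Conservative (p = 0.5): n = 1.44² × 0.25 / 0.071² ≈ 102.84 → 103.
Using p = 0.89: p(1−p) = 0.0979, so n = 1.44² × 0.0979 / 0.071² ≈ 40.27 → 41.
Reduction: 103 − 41 = 62.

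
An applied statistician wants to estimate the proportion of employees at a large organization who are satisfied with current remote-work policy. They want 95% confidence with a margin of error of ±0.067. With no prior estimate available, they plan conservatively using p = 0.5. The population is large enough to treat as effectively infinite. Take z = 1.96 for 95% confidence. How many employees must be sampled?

With p = 0.5, p(1−p) = 0.25.
n = z²·p(1−p)/E² = 1.96² × 0.2500 / 0.067² = 3.8416 × 0.2500 / 0.004489 ≈ 213.95.
Rounding up gives n = 214.

214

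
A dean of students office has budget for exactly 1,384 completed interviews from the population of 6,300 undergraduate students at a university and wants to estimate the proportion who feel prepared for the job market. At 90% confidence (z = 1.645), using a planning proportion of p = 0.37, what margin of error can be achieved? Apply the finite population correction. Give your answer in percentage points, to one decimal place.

1.9

Finite-population factor: (N−n)/(N−1) = (6300−1384)/(6300−1) = 0.7804.
SE(p̂) = √[p(1−p)/n · (N−n)/(N−1)] = √[0.2331/1384 × 0.7804] = 0.01146.
E = z × SE = 1.645 × 0.01146 = 0.01886 ≈ 1.9 percentage points.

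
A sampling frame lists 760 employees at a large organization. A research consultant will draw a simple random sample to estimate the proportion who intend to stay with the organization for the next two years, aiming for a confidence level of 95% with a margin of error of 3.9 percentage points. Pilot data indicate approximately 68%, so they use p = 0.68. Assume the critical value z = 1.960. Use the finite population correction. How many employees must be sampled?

Unadjusted: n₀ = 1.960² × 0.68 × 0.32 / 0.039² ≈ 549.59, so n₀ = 550.
Finite population correction with N = 760: n = n₀ / (1 + (n₀−1)/N) = 550 / (1 + 549/760) = 550 / 1.7224 ≈ 319.33.
Rounding up, n = 320.

320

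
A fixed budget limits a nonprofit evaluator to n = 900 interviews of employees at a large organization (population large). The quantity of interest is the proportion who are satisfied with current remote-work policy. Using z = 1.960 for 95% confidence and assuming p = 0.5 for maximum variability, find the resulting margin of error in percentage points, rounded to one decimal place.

SE(p̂) = √[p(1−p)/n] = √[0.2500/900] = 0.01667.
E = z × SE = 1.960 × 0.01667 = 0.03267, or 3.3 percentage points.

3.3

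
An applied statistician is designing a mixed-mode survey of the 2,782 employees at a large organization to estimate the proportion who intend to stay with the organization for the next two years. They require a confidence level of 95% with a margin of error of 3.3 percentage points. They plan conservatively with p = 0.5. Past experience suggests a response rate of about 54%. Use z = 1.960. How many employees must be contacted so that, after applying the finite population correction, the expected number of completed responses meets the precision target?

Completed interviews needed (unadjusted): n₀ = 1.960² × 0.2500 / 0.033² ≈ 881.91 → 882.
FPC for N = 2,782: n = 882 / (1 + 881/2782) = 882 / 1.3167 ≈ 669.87 → 670.
At a 54% response rate, contacts needed = 670 / 0.54 ≈ 1240.74 → 1241.

1241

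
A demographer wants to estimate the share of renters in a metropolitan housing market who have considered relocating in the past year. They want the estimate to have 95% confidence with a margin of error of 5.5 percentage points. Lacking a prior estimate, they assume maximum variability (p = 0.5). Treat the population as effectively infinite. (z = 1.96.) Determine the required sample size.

318

With p = 0.5, p(1−p) = 0.25.
n = z²·p(1−p)/E² = 1.96² × 0.2500 / 0.055² = 3.8416 × 0.2500 / 0.003025 ≈ 317.49.
Rounding up gives n = 318.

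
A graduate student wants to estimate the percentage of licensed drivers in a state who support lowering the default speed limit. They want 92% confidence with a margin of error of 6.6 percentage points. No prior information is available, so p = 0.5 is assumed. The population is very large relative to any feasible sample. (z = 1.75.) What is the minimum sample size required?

With p = 0.5, p(1−p) = 0.25.
n = z²·p(1−p)/E² = 1.75² × 0.2500 / 0.066² = 3.0625 × 0.2500 / 0.004356 ≈ 175.76.
Rounding up gives n = 176.

176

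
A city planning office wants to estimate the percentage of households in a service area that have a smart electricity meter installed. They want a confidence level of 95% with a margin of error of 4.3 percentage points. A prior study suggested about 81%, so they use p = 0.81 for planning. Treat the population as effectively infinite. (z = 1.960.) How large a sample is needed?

With p = 0.81, p(1−p) = 0.1539.
n = z²·p(1−p)/E² = 1.960² × 0.1539 / 0.043² = 3.8416 × 0.1539 / 0.001849 ≈ 319.75.
Rounding up gives n = 320.

320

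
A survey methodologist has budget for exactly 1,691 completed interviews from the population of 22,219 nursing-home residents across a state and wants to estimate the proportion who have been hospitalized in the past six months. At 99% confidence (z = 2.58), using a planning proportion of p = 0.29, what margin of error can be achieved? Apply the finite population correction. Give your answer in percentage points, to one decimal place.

2.7

Finite-population factor: (N−n)/(N−1) = (22219−1691)/(22219−1) = 0.9239.
SE(p̂) = √[p(1−p)/n · (N−n)/(N−1)] = √[0.2059/1691 × 0.9239] = 0.01061.
E = z × SE = 2.58 × 0.01061 = 0.02737 ≈ 2.7 percentage points.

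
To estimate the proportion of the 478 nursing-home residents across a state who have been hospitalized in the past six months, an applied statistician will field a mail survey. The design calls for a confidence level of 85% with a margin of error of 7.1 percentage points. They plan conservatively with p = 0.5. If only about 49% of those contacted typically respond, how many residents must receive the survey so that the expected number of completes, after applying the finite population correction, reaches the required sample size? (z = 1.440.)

174

Completed interviews needed (unadjusted): n₀ = 1.440² × 0.2500 / 0.071² ≈ 102.84 → 103.
FPC for N = 478: n = 103 / (1 + 102/478) = 103 / 1.2134 ≈ 84.89 → 85.
At a 49% response rate, contacts needed = 85 / 0.49 ≈ 173.47 → 174.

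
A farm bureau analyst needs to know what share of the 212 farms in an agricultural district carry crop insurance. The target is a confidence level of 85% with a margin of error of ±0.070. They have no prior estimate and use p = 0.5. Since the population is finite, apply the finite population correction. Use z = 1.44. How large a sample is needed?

Unadjusted: n₀ = 1.44² × 0.50 × 0.50 / 0.070² ≈ 105.80, so n₀ = 106.
Finite population correction with N = 212: n = n₀ / (1 + (n₀−1)/N) = 106 / (1 + 105/212) = 106 / 1.4953 ≈ 70.89.
Rounding up, n = 71.

71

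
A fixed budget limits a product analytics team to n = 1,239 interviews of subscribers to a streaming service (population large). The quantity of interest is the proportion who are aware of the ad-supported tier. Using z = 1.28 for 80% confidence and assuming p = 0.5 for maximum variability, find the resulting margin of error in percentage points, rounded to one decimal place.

1.8

SE(p̂) = √[p(1−p)/n] = √[0.2500/1239] = 0.01420.
E = z × SE = 1.28 × 0.01420 = 0.01818, or 1.8 percentage points.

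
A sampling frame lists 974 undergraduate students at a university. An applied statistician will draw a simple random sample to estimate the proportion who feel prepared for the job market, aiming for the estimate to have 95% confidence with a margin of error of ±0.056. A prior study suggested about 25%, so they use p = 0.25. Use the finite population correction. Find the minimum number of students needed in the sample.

187

For 95% confidence, z = 1.96.
Unadjusted: n₀ = 1.96² × 0.25 × 0.75 / 0.056² ≈ 229.69, so n₀ = 230.
Finite population correction with N = 974: n = n₀ / (1 + (n₀−1)/N) = 230 / (1 + 229/974) = 230 / 1.2351 ≈ 186.22.
Rounding up, n = 187.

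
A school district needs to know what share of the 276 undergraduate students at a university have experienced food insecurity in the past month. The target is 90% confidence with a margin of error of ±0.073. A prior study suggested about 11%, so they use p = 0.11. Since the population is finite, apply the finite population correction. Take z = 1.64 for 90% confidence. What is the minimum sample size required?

43

Unadjusted: n₀ = 1.64² × 0.11 × 0.89 / 0.073² ≈ 49.41, so n₀ = 50.
Finite population correction with N = 276: n = n₀ / (1 + (n₀−1)/N) = 50 / (1 + 49/276) = 50 / 1.1775 ≈ 42.46.
Rounding up, n = 43.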